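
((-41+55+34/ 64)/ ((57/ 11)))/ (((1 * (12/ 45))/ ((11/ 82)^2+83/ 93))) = 156569875/ 16352768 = 9.57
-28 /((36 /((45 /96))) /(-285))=103.91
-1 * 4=-4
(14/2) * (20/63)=20/9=2.22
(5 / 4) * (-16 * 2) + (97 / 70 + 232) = 13537 / 70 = 193.39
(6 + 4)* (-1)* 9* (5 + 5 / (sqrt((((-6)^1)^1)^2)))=-525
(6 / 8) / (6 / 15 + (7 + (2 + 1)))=15 / 208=0.07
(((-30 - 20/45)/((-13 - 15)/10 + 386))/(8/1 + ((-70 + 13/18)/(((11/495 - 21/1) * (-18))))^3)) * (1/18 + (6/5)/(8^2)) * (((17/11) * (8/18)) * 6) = -5031303210958848/1653127241074496033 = -0.00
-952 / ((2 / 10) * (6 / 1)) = -2380 / 3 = -793.33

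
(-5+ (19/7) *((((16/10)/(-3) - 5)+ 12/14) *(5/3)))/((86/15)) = -28835/6321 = -4.56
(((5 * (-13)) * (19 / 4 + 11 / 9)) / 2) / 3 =-13975 / 216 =-64.70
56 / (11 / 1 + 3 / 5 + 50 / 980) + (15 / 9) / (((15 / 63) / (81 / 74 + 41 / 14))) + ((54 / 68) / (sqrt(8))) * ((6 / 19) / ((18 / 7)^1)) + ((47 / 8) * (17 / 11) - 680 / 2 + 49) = -248.92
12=12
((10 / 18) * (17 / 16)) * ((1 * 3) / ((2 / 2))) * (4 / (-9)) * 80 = -1700 / 27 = -62.96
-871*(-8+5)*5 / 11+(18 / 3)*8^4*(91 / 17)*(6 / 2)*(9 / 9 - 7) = -442588263 / 187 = -2366782.16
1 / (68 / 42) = 21 / 34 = 0.62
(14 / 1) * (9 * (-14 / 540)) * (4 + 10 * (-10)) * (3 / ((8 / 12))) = 7056 / 5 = 1411.20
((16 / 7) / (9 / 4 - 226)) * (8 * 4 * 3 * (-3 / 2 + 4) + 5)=-2.50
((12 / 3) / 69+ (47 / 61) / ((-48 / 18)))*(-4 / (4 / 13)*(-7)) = -707707 / 33672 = -21.02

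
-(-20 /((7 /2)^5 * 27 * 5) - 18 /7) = 1167014 /453789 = 2.57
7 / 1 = 7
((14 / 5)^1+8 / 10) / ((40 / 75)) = 27 / 4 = 6.75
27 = 27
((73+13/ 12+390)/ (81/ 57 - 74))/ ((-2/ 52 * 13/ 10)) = 529055/ 4137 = 127.88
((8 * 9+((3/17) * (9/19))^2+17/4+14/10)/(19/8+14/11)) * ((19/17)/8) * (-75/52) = -8912063435/2077530832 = -4.29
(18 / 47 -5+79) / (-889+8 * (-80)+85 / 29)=-12673 / 260004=-0.05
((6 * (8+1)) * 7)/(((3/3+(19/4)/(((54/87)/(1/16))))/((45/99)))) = 2177280/18733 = 116.23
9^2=81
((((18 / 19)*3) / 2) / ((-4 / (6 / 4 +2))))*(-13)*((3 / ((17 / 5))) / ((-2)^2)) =36855 / 10336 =3.57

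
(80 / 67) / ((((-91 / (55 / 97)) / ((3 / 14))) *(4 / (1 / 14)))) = -825 / 28979041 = -0.00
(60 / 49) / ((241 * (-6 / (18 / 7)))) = -180 / 82663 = -0.00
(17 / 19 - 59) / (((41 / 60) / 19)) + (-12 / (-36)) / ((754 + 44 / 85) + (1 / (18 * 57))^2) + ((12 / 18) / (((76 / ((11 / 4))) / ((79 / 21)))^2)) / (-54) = -14762982047425874334212909 / 9137716542196844684544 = -1615.61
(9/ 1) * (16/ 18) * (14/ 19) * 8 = 896/ 19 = 47.16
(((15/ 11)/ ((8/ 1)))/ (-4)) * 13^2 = -2535/ 352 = -7.20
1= 1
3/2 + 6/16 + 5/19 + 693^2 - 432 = 72932509/152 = 479819.14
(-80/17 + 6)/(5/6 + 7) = 132/799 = 0.17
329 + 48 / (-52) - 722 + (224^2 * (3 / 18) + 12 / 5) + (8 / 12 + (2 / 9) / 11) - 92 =50706709 / 6435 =7879.83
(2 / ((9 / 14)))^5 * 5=1457.30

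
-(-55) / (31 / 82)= 4510 / 31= 145.48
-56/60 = -14/15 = -0.93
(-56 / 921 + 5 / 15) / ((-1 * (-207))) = 251 / 190647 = 0.00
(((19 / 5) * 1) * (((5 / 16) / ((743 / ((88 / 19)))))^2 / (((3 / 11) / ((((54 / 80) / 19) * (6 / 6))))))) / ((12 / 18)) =35937 / 12754540096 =0.00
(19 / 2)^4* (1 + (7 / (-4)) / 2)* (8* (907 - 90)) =106472257 / 16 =6654516.06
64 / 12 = 16 / 3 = 5.33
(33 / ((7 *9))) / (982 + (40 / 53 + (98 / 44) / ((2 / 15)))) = 0.00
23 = 23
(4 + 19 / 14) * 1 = 75 / 14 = 5.36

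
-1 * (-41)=41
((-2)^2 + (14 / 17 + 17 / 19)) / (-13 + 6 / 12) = -3694 / 8075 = -0.46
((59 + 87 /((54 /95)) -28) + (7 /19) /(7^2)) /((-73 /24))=-1762588 /29127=-60.51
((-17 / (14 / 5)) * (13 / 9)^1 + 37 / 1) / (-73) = -3557 / 9198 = -0.39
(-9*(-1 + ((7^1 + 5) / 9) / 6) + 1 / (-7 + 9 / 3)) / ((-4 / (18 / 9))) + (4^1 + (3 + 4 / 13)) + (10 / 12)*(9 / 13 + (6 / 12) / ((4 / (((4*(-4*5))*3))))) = -2131 / 104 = -20.49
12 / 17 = 0.71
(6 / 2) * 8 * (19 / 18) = 76 / 3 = 25.33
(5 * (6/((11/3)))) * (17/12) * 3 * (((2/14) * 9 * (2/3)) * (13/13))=2295/77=29.81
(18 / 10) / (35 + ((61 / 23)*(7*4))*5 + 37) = 207 / 50980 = 0.00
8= 8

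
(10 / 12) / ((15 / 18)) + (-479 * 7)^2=11242610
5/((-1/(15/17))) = -75/17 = -4.41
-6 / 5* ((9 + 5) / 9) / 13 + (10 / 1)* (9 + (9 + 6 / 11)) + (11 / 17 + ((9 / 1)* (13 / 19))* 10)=171502271 / 692835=247.54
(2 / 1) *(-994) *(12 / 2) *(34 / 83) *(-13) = 5272176 / 83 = 63520.19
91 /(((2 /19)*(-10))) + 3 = -1669 /20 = -83.45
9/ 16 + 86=1385/ 16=86.56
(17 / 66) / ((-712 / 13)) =-221 / 46992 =-0.00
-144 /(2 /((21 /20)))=-378 /5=-75.60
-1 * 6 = -6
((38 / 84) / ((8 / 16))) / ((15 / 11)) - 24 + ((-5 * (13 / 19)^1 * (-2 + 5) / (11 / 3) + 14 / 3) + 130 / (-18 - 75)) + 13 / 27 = -137057177 / 6122655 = -22.39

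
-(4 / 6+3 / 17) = -43 / 51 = -0.84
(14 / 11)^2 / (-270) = -98 / 16335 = -0.01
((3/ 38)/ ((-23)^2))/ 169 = 3/ 3397238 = 0.00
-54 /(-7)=54 /7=7.71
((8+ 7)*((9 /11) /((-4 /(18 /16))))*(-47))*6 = 171315 /176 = 973.38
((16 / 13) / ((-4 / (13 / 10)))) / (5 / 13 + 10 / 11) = -0.31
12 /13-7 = -79 /13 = -6.08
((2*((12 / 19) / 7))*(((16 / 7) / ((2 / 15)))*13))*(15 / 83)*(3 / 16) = 105300 / 77273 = 1.36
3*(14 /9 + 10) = 104 /3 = 34.67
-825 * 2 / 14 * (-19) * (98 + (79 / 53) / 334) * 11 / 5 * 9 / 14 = 310379.13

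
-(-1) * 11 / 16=11 / 16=0.69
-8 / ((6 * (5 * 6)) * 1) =-0.04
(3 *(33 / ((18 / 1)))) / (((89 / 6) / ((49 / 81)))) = 539 / 2403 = 0.22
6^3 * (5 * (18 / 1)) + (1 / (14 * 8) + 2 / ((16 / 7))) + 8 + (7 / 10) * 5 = 2178667 / 112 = 19452.38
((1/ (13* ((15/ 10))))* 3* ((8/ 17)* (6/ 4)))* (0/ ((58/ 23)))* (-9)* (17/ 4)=0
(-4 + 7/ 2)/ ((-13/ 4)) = 2/ 13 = 0.15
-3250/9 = -361.11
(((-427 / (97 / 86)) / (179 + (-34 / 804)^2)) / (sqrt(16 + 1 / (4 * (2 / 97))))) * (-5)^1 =3956281392 * sqrt(2) / 2805958285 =1.99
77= 77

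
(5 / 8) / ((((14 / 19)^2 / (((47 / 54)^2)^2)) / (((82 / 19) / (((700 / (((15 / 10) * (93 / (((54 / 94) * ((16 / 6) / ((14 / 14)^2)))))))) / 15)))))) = 5538452574043 / 995515121664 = 5.56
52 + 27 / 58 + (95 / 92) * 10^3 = 1447489 / 1334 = 1085.07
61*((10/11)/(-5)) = -122/11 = -11.09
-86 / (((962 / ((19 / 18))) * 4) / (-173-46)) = 59641 / 11544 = 5.17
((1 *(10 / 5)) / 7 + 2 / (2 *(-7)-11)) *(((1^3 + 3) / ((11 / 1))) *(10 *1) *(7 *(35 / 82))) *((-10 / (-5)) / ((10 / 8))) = 8064 / 2255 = 3.58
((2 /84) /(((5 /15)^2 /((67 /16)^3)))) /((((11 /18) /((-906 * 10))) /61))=-1121982837165 /78848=-14229693.04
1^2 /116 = 1 /116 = 0.01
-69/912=-23/304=-0.08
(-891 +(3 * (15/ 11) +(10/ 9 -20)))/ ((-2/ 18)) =89674/ 11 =8152.18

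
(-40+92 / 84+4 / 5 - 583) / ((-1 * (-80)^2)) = 1019 / 10500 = 0.10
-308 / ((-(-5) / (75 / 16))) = -1155 / 4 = -288.75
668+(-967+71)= -228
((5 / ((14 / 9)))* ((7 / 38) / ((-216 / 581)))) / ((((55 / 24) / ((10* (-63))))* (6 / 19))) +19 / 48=732269 / 528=1386.87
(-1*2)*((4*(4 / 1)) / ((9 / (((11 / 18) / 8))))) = -22 / 81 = -0.27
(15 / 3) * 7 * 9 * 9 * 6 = 17010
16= 16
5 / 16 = 0.31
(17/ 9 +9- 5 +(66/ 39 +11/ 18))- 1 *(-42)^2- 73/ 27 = -1234475/ 702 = -1758.51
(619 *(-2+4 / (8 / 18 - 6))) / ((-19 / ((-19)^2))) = 799748 / 25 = 31989.92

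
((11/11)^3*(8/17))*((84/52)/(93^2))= 56/637143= 0.00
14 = 14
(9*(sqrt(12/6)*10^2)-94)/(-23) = 94/23-900*sqrt(2)/23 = -51.25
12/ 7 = 1.71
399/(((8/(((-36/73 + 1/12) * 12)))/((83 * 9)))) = -107001027/584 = -183220.94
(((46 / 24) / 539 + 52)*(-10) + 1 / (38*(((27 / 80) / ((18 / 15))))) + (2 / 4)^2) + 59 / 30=-954364511 / 1843380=-517.73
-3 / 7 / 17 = -3 / 119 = -0.03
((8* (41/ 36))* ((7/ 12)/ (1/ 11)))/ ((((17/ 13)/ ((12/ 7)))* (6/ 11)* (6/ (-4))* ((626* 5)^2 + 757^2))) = -128986/ 14279419773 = -0.00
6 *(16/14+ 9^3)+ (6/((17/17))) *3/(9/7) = 4394.86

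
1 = 1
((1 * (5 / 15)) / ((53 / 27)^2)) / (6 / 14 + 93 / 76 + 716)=129276 / 1072450919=0.00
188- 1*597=-409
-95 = -95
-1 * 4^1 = -4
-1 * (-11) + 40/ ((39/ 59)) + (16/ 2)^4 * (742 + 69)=129555173/ 39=3321927.51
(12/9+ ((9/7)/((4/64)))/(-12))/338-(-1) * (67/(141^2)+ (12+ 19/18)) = 204739517/15679482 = 13.06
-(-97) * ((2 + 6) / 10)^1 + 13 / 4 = 1617 / 20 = 80.85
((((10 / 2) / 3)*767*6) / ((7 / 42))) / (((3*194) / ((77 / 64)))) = 295295 / 3104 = 95.13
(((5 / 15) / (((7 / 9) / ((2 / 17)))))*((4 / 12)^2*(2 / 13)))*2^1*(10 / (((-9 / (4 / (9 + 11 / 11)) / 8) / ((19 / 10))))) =-2432 / 208845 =-0.01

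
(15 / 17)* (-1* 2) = -30 / 17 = -1.76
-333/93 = -111/31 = -3.58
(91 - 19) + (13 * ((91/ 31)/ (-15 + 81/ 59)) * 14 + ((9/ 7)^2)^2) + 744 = 779.53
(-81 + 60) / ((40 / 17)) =-357 / 40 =-8.92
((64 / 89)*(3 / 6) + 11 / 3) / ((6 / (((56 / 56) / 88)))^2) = 1075 / 74435328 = 0.00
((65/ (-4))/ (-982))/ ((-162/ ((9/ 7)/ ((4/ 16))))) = -65/ 123732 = -0.00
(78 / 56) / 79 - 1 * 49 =-108349 / 2212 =-48.98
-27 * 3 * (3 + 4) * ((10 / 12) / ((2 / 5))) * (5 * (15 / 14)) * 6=-151875 / 4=-37968.75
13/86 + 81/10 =8.25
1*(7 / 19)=7 / 19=0.37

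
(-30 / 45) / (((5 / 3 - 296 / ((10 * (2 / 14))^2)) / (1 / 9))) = 50 / 96777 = 0.00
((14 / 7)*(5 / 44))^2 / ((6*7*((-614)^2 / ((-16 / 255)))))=-5 / 24427644318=-0.00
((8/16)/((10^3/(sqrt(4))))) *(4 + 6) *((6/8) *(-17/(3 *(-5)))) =17/2000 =0.01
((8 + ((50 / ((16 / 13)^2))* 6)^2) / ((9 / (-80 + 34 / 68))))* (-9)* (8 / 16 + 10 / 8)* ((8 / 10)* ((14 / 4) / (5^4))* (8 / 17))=1251923269863 / 108800000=11506.65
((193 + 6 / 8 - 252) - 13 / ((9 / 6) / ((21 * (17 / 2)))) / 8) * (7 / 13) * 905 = -12752355 / 104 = -122618.80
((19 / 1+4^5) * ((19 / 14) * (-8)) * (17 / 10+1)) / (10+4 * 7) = -4023 / 5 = -804.60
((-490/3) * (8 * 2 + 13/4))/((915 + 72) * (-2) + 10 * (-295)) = 18865/29544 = 0.64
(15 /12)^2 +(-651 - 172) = -13143 /16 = -821.44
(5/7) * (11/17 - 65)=-5470/119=-45.97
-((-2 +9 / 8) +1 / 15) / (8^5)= 97 / 3932160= 0.00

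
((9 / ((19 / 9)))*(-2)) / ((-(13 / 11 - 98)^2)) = 2178 / 2394475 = 0.00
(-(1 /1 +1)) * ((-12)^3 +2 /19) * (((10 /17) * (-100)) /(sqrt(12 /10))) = -32830000 * sqrt(30) /969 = -185569.99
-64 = -64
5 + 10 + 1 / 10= 151 / 10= 15.10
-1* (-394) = 394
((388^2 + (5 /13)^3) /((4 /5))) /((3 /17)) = 9371116635 /8788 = 1066353.74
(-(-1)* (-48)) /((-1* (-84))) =-4 /7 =-0.57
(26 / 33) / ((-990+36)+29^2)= -26 / 3729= -0.01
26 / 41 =0.63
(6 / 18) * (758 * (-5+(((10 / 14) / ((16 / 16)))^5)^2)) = -1063178849960 / 847425747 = -1254.60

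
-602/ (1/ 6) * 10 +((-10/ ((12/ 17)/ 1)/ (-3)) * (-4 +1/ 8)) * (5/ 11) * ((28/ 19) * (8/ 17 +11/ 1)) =-90941585/ 2508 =-36260.60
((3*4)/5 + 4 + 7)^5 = 1350125107/3125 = 432040.03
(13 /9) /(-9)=-13 /81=-0.16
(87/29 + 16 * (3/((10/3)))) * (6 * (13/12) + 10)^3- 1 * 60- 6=3123879/40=78096.98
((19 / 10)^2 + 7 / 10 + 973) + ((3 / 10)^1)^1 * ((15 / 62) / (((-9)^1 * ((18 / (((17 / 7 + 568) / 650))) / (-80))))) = 827124073 / 846300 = 977.34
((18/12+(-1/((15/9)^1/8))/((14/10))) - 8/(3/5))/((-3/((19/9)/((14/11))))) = 133969/15876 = 8.44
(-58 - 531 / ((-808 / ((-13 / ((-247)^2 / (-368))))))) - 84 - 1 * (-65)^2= -2069903005 / 473993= -4366.95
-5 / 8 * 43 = -215 / 8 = -26.88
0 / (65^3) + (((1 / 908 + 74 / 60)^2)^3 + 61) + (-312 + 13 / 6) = -1565853756864556130591238791 / 6383555601073925184000000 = -245.29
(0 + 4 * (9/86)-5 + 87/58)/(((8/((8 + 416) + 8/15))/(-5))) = 817.60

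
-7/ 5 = -1.40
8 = 8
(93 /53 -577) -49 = -33085 /53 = -624.25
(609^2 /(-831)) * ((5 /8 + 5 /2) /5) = -618135 /2216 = -278.94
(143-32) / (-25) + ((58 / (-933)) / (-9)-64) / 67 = -5.40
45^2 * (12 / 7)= 24300 / 7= 3471.43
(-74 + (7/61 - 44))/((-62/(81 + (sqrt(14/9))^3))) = 5593 * sqrt(14)/5673 + 582471/3782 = 157.70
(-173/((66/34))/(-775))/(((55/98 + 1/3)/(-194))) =-55914292/2242075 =-24.94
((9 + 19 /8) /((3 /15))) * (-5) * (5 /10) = -2275 /16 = -142.19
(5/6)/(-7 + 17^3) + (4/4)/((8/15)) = 110395/58872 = 1.88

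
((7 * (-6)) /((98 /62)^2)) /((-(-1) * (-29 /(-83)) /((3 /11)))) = -1435734 /109417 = -13.12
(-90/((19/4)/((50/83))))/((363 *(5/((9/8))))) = -1350/190817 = -0.01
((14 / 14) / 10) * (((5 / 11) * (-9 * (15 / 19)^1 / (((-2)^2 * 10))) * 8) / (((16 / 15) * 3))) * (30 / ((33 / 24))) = -2025 / 4598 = -0.44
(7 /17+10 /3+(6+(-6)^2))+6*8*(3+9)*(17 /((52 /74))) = 9269081 /663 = 13980.51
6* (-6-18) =-144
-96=-96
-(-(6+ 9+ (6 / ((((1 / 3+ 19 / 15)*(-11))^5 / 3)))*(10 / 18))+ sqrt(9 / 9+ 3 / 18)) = 39579878135 / 2638659584 - sqrt(42) / 6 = 13.92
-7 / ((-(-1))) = -7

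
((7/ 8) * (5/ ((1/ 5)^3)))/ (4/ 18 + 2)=7875/ 32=246.09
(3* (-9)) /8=-27 /8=-3.38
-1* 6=-6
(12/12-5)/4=-1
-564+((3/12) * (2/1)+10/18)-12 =-10349/18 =-574.94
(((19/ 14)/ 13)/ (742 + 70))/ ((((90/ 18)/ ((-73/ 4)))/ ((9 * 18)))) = -112347/ 1477840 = -0.08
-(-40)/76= 10/19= 0.53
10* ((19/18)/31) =95/279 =0.34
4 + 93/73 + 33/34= 15499/2482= 6.24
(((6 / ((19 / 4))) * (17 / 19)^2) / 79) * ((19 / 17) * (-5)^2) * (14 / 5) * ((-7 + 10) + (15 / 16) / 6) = 180285 / 57038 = 3.16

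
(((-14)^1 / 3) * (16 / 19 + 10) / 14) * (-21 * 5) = 7210 / 19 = 379.47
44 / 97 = 0.45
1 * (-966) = -966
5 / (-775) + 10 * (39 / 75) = 161 / 31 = 5.19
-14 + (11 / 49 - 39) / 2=-1636 / 49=-33.39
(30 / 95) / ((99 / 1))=2 / 627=0.00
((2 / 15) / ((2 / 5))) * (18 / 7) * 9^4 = 39366 / 7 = 5623.71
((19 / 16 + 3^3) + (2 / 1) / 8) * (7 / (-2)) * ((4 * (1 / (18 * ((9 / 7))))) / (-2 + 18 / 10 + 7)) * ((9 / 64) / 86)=-111475 / 26947584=-0.00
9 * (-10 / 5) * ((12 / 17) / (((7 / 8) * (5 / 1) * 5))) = -1728 / 2975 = -0.58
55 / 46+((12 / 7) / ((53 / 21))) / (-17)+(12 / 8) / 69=24400 / 20723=1.18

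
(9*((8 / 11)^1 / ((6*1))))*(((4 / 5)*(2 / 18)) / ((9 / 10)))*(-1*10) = -320 / 297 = -1.08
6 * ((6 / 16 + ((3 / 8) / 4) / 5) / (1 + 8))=0.26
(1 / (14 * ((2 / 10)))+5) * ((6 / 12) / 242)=75 / 6776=0.01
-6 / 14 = -3 / 7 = -0.43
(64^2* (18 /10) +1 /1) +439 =39064 /5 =7812.80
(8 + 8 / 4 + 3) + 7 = 20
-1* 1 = -1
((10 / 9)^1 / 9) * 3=10 / 27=0.37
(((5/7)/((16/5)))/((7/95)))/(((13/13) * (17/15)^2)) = 534375/226576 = 2.36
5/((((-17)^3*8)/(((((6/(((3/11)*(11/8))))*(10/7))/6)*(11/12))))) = -275/619038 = -0.00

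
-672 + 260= -412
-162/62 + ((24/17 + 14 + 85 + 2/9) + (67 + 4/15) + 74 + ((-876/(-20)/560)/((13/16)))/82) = 211724431507/884806650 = 239.29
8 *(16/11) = 128/11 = 11.64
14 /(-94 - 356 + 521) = 0.20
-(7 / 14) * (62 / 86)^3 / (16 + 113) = -29791 / 20512806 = -0.00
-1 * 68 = -68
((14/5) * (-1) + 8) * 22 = 572/5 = 114.40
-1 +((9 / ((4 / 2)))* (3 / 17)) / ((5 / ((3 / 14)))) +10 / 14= -599 / 2380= -0.25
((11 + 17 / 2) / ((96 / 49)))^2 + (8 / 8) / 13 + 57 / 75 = 132989037 / 1331200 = 99.90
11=11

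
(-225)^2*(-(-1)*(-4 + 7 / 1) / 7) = 151875 / 7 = 21696.43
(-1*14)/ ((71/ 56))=-784/ 71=-11.04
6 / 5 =1.20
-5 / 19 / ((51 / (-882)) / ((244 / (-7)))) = -51240 / 323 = -158.64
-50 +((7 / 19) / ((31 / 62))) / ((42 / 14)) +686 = 36266 / 57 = 636.25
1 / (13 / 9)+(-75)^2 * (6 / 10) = 43884 / 13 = 3375.69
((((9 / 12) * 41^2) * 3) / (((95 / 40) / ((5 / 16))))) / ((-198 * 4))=-8405 / 13376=-0.63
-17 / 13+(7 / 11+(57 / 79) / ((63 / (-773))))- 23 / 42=-1592947 / 158158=-10.07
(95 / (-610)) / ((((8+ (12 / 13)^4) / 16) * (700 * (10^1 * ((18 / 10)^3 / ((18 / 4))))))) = -542659 / 17239820976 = -0.00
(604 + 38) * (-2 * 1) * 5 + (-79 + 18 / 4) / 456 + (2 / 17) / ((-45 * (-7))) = -6420.16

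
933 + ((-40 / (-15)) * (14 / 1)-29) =2824 / 3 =941.33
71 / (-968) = -71 / 968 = -0.07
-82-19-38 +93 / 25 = -3382 / 25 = -135.28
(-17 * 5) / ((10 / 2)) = -17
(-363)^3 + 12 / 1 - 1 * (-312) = -47831823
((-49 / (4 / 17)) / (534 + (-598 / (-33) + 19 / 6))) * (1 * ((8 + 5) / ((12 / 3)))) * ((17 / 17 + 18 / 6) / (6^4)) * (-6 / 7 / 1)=17017 / 5277456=0.00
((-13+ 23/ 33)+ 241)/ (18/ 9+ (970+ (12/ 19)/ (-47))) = 6739471/ 28643472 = 0.24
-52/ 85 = -0.61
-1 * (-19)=19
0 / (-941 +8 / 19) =0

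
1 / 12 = 0.08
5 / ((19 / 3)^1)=15 / 19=0.79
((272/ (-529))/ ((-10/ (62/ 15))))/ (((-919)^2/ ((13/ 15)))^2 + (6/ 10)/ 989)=15318836/ 68449450072730332635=0.00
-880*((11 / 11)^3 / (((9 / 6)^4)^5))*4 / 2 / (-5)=369098752 / 3486784401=0.11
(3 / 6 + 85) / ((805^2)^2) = 171 / 839872801250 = 0.00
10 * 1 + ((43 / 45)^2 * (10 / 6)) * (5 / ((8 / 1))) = 21289 / 1944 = 10.95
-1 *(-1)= 1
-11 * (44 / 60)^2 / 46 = -1331 / 10350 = -0.13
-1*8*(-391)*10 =31280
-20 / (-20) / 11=0.09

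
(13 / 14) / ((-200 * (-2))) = 13 / 5600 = 0.00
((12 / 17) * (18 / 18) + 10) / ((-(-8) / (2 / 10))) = 91 / 340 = 0.27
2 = 2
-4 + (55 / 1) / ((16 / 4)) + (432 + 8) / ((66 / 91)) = 7397 / 12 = 616.42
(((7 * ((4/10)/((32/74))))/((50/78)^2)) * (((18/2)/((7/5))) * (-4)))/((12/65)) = -2194803/1000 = -2194.80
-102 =-102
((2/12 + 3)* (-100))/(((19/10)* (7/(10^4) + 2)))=-5000000/60021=-83.30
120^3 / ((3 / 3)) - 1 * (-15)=1728015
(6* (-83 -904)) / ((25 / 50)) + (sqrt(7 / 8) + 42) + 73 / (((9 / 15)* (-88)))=-3116093 / 264 + sqrt(14) / 4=-11802.45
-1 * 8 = -8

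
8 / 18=4 / 9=0.44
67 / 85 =0.79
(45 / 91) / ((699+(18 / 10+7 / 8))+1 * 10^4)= 200 / 4328233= 0.00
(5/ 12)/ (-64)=-5/ 768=-0.01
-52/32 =-13/8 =-1.62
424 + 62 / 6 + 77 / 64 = 83623 / 192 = 435.54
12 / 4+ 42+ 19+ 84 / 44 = 725 / 11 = 65.91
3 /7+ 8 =59 /7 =8.43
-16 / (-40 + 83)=-16 / 43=-0.37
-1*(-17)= 17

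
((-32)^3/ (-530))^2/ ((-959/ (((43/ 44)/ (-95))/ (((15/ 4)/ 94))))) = 1085016113152/ 1055645023125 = 1.03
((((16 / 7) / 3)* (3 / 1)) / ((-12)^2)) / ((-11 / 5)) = -5 / 693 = -0.01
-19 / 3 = -6.33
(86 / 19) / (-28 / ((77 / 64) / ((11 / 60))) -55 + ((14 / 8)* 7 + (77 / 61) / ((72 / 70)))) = -118035 / 1194074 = -0.10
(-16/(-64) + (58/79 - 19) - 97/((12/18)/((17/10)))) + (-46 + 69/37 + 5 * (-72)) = -19569513/29230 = -669.50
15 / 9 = 5 / 3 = 1.67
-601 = -601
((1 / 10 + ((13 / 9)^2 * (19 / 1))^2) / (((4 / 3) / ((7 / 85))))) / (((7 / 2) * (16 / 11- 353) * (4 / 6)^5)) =-1134229481 / 1893283200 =-0.60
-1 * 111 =-111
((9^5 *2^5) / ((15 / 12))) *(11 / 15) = 27713664 / 25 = 1108546.56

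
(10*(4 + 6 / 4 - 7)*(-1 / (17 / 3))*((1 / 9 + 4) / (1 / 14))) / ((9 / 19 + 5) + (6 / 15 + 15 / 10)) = 492100 / 23817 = 20.66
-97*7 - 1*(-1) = -678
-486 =-486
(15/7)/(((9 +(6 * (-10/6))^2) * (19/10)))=150/14497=0.01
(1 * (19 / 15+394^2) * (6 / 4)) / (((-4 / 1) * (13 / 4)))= -17911.99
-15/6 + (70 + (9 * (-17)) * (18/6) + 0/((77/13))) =-391.50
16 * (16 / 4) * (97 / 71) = 6208 / 71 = 87.44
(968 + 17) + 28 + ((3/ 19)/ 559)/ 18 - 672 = 21730567/ 63726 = 341.00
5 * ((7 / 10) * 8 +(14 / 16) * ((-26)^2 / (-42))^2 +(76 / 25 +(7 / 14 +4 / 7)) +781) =1602383 / 315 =5086.93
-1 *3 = -3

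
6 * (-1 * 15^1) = -90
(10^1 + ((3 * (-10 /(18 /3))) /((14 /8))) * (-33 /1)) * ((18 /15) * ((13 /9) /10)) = 18.08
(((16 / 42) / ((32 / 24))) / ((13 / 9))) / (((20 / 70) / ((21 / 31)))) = 189 / 403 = 0.47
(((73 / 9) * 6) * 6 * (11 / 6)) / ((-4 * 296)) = -803 / 1776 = -0.45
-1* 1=-1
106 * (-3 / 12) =-53 / 2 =-26.50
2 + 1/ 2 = 5/ 2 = 2.50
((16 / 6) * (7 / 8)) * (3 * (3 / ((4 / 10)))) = 105 / 2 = 52.50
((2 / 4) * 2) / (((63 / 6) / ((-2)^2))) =8 / 21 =0.38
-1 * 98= -98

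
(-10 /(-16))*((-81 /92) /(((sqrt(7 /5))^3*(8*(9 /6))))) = -675*sqrt(35) /144256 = -0.03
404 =404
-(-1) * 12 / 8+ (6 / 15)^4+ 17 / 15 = 9971 / 3750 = 2.66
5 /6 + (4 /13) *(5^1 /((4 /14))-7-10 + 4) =173 /78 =2.22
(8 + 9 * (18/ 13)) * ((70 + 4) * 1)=19684/ 13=1514.15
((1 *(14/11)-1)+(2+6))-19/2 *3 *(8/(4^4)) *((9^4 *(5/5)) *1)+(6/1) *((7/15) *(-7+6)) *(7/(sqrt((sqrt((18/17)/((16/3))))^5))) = -4107923/704-13328 *2^(3/4) *51^(1/4)/405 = -5983.02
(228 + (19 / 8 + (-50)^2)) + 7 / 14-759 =1971.88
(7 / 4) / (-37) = -7 / 148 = -0.05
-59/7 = -8.43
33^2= 1089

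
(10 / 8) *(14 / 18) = 35 / 36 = 0.97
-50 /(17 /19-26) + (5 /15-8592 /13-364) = -6341131 /6201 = -1022.60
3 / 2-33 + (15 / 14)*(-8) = -561 / 14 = -40.07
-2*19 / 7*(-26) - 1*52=624 / 7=89.14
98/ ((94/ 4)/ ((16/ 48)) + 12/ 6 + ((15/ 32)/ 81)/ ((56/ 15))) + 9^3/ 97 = 1005736113/ 113422585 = 8.87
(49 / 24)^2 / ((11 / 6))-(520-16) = -529823 / 1056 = -501.73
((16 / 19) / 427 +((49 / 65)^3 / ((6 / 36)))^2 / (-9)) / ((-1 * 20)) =111992687499213 / 3059367298203125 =0.04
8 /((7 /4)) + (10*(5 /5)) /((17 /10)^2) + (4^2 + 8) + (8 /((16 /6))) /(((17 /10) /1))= 68370 /2023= 33.80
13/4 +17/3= 107/12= 8.92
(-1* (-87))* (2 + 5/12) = 841/4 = 210.25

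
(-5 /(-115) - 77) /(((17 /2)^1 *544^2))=-885 /28927744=-0.00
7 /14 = 1 /2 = 0.50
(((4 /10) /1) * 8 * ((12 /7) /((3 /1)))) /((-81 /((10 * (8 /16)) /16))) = -4 /567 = -0.01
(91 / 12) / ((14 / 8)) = 13 / 3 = 4.33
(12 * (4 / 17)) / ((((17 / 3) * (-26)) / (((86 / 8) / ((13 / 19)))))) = -14706 / 48841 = -0.30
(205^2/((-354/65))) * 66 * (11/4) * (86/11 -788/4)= 264956050.32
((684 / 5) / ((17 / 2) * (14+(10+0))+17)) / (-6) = -114 / 1105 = -0.10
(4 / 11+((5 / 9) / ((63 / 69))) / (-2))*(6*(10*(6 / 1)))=4940 / 231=21.39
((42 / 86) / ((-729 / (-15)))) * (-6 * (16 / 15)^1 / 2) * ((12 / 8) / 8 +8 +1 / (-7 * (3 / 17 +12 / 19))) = -234169 / 909063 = -0.26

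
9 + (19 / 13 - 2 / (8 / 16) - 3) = 45 / 13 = 3.46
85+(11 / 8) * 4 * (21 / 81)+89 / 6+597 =18853 / 27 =698.26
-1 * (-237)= 237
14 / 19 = 0.74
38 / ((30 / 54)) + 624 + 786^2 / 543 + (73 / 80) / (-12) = 317992931 / 173760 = 1830.07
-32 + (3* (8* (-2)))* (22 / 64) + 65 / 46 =-1083 / 23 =-47.09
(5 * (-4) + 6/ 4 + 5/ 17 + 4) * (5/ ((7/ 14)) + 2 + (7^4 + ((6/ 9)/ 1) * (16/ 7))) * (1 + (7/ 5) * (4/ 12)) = -2565673/ 51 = -50307.31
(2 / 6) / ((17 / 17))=1 / 3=0.33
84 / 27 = 28 / 9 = 3.11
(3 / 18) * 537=179 / 2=89.50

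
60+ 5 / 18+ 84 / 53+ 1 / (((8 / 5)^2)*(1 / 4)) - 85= -164659 / 7632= -21.57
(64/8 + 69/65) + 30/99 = 20087/2145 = 9.36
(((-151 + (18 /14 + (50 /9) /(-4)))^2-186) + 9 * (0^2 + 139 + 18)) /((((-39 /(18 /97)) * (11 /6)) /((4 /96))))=-34723943 /13346424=-2.60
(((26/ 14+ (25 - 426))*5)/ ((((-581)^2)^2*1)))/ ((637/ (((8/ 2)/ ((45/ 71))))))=-793496/ 4572824262002451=-0.00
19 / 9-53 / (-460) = 9217 / 4140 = 2.23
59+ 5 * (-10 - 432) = -2151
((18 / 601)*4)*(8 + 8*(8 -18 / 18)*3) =12672 / 601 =21.08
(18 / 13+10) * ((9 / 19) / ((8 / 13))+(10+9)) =225.07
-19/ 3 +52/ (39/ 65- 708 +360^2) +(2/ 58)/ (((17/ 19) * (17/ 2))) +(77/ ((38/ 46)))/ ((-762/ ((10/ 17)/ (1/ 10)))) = -91857308897495/ 13033202744439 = -7.05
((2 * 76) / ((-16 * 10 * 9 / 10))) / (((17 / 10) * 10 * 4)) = -19 / 1224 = -0.02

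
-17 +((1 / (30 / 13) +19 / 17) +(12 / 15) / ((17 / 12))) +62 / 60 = -3532 / 255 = -13.85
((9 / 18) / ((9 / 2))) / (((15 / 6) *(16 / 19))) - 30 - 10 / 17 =-186877 / 6120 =-30.54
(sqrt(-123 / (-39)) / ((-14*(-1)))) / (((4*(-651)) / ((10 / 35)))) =-sqrt(533) / 1658748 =-0.00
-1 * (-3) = 3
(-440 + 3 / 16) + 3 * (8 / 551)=-3877003 / 8816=-439.77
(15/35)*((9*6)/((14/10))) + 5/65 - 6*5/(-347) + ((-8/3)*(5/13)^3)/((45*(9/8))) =151510969741/9077408613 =16.69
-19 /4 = -4.75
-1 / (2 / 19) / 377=-19 / 754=-0.03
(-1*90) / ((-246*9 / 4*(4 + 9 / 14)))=56 / 1599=0.04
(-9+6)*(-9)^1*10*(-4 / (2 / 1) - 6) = -2160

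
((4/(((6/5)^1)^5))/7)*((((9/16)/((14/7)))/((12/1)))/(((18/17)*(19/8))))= 53125/24820992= 0.00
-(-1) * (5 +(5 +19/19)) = 11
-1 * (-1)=1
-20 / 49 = -0.41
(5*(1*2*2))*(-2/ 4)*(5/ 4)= -25/ 2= -12.50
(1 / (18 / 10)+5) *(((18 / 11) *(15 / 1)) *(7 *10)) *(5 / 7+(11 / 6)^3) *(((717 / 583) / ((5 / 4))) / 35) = 248488300 / 134673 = 1845.12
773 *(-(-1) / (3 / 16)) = 12368 / 3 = 4122.67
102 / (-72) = -17 / 12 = -1.42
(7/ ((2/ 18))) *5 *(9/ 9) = 315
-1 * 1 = -1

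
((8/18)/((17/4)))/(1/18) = 32/17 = 1.88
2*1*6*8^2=768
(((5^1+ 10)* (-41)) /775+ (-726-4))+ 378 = -54683 /155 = -352.79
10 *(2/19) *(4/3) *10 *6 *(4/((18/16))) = 51200/171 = 299.42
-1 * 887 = -887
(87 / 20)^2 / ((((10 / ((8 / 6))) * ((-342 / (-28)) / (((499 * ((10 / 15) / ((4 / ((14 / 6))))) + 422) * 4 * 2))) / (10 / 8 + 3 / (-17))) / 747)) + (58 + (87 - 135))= 395542078637 / 484500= 816392.32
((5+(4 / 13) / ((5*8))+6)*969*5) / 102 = 522.87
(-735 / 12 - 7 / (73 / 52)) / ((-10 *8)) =19341 / 23360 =0.83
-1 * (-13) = 13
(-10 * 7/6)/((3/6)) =-70/3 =-23.33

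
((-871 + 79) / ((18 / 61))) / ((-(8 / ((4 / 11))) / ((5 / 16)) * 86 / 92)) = 7015 / 172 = 40.78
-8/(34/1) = -4/17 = -0.24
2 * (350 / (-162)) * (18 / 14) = -50 / 9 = -5.56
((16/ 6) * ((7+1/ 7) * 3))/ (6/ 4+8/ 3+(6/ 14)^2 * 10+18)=16800/ 7057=2.38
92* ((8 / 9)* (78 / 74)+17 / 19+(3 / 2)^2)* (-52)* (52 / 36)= -535364284 / 18981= -28205.27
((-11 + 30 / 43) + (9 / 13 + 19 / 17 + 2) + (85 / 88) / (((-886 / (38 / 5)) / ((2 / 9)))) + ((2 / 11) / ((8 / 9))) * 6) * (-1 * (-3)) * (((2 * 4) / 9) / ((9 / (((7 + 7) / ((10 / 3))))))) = -122926634474 / 18754788195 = -6.55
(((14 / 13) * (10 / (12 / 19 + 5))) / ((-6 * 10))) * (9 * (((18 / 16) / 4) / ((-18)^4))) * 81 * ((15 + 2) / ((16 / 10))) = -11305 / 17092608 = -0.00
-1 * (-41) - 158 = -117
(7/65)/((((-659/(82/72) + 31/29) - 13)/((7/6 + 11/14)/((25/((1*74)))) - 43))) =23234249/3423137250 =0.01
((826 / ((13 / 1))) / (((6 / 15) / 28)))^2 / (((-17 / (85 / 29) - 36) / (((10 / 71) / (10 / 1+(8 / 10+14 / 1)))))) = -208947025000 / 77741521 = -2687.71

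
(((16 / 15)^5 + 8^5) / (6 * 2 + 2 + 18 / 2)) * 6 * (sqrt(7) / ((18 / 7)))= 174189740032 * sqrt(7) / 52396875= 8795.61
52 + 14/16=423/8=52.88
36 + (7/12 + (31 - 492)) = -5093/12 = -424.42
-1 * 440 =-440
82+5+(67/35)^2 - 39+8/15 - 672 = -2277773/3675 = -619.80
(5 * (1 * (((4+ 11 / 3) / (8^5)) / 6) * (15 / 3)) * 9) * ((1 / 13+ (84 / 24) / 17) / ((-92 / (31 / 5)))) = -19375 / 115867648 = -0.00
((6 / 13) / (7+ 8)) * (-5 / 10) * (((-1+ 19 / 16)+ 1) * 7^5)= -319333 / 1040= -307.05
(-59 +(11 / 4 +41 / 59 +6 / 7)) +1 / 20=-112848 / 2065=-54.65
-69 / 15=-23 / 5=-4.60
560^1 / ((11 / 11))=560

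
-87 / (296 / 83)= -7221 / 296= -24.40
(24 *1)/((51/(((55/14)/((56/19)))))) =0.63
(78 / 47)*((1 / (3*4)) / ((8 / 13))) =169 / 752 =0.22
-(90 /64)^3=-91125 /32768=-2.78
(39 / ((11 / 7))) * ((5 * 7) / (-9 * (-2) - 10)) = 9555 / 88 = 108.58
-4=-4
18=18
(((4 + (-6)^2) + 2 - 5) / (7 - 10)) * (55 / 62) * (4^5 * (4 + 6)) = -10419200 / 93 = -112034.41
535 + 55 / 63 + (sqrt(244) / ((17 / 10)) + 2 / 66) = 20 *sqrt(61) / 17 + 371381 / 693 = 545.09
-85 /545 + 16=1727 /109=15.84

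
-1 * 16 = -16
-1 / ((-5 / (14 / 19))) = 14 / 95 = 0.15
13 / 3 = 4.33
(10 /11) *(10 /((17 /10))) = 5.35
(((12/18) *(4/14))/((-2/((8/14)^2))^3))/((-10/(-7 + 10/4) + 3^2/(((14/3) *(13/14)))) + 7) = -39936/544361923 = -0.00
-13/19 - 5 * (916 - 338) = -54923/19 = -2890.68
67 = 67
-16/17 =-0.94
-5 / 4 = -1.25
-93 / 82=-1.13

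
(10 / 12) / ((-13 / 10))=-25 / 39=-0.64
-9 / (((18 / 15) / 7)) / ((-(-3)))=-35 / 2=-17.50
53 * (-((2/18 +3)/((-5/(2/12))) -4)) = 29362/135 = 217.50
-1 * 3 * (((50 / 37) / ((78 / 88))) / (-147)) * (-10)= -22000 / 70707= -0.31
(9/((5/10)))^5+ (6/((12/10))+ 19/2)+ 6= 3779177/2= 1889588.50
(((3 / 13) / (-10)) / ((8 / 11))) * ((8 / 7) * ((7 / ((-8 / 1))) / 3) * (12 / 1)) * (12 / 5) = 99 / 325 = 0.30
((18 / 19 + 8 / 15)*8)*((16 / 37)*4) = 216064 / 10545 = 20.49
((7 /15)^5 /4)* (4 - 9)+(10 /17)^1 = 5789281 /10327500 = 0.56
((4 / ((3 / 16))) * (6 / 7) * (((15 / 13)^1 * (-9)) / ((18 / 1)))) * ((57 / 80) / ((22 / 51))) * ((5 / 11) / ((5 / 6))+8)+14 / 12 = -9760211 / 66066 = -147.73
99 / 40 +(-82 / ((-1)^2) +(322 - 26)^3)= 1037370259 / 40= 25934256.48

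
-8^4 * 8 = -32768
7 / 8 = 0.88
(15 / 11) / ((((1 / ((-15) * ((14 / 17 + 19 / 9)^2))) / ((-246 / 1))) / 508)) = 209947281400 / 9537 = 22013975.19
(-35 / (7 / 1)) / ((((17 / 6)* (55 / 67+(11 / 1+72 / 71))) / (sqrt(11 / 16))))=-23785* sqrt(11) / 691968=-0.11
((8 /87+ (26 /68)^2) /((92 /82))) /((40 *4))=981991 /740209920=0.00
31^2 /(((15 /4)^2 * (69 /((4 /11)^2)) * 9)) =246016 /16906725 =0.01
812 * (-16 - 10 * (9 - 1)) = -77952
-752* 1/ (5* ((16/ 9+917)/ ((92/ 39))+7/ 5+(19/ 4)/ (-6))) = -138368/ 358883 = -0.39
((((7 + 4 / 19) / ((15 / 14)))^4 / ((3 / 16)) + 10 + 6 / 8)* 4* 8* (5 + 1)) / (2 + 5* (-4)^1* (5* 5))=-6935709877951112 / 1642777655625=-4221.94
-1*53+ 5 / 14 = -737 / 14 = -52.64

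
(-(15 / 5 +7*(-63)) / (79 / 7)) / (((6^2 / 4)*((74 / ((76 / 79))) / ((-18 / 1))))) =-1.01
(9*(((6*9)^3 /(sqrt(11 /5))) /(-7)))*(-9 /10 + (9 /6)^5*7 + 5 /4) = -216650781*sqrt(55) /220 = -7303296.34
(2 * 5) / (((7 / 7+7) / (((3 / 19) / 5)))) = 3 / 76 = 0.04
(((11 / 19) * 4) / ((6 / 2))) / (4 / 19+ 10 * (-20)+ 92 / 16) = -176 / 44241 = -0.00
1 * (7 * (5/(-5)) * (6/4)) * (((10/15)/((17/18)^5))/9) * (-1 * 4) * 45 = 264539520/1419857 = 186.31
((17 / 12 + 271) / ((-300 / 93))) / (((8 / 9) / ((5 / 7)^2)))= -48.47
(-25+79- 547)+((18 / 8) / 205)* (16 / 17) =-1718069 / 3485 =-492.99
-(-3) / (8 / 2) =3 / 4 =0.75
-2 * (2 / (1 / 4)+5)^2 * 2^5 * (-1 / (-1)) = -10816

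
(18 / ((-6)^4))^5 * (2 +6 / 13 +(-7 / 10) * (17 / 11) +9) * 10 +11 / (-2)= -1521812702725 / 276693221376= -5.50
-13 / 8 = -1.62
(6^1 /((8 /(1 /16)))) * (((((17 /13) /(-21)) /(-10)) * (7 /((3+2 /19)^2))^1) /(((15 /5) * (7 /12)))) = 6137 /50683360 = 0.00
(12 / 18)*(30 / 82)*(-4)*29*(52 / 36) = -15080 / 369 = -40.87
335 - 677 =-342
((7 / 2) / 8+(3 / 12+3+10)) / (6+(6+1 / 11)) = 2409 / 2128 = 1.13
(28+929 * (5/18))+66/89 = 459449/1602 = 286.80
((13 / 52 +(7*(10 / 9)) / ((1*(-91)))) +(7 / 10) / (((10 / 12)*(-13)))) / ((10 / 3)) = 1169 / 39000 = 0.03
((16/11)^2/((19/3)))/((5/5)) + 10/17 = 36046/39083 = 0.92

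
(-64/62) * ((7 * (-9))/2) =1008/31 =32.52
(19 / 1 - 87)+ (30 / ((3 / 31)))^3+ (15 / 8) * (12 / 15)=59581867 / 2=29790933.50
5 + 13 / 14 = 83 / 14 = 5.93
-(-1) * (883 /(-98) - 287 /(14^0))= -29009 /98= -296.01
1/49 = 0.02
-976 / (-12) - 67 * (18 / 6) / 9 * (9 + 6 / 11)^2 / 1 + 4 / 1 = -707699 / 363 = -1949.58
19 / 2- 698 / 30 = -413 / 30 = -13.77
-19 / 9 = -2.11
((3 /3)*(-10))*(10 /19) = -100 /19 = -5.26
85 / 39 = 2.18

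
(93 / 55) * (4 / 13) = 372 / 715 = 0.52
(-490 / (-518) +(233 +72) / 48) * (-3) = -12965 / 592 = -21.90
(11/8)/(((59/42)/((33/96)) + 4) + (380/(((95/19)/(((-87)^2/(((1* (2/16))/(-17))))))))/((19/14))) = -2541/106528876448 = -0.00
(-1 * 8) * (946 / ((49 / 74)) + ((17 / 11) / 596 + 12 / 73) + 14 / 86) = -2881929459022 / 252096229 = -11431.86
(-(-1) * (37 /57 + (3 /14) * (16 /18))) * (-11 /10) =-737 /798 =-0.92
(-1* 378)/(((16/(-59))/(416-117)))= 3334149/8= 416768.62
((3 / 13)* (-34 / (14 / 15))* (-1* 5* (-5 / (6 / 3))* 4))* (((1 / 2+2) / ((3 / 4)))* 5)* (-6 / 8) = 478125 / 91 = 5254.12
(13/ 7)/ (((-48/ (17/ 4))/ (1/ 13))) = -17/ 1344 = -0.01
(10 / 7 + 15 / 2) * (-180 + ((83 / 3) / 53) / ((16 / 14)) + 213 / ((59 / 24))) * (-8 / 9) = 871487125 / 1182006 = 737.30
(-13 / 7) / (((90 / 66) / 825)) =-7865 / 7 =-1123.57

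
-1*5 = -5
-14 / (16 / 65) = -455 / 8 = -56.88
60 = 60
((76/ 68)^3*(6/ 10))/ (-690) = -6859/ 5649950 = -0.00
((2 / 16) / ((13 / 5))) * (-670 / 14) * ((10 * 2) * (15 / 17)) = -125625 / 3094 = -40.60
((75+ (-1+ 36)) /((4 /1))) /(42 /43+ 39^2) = 473 /26178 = 0.02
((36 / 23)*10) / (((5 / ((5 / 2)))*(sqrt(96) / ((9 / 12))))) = 45*sqrt(6) / 184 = 0.60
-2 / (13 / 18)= -36 / 13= -2.77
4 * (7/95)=28/95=0.29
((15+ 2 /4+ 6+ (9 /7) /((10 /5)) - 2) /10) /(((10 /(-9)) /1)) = -1269 /700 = -1.81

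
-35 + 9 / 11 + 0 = -376 / 11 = -34.18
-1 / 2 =-0.50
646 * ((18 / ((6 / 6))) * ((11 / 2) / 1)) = 63954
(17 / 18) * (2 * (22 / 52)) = 187 / 234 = 0.80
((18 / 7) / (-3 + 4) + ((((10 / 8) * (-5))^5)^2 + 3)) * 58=19359589808986331 / 3670016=5275069593.43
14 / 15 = 0.93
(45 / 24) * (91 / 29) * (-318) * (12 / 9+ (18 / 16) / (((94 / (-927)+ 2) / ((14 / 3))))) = -1252451109 / 163328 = -7668.32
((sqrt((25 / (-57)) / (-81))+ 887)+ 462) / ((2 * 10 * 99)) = sqrt(57) / 203148+ 1349 / 1980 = 0.68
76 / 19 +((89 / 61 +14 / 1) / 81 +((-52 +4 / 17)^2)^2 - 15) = 2963090313070432 / 412677261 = 7180163.76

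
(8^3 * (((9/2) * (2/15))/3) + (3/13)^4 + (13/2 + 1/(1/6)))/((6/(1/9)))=10939133/5140980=2.13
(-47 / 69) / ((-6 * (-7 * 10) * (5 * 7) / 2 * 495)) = -0.00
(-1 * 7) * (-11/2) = 77/2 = 38.50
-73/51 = -1.43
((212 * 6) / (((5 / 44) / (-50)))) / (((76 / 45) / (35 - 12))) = -144817200 / 19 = -7621957.89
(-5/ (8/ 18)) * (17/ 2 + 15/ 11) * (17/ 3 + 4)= -94395/ 88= -1072.67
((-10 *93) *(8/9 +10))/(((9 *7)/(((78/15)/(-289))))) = 22568/7803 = 2.89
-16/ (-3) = 16/ 3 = 5.33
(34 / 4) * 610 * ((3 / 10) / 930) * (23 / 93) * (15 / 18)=23851 / 69192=0.34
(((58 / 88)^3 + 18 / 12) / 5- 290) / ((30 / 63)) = -518131467 / 851840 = -608.25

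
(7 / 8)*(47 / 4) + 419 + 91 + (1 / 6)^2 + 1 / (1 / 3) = 523.31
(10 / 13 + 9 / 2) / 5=137 / 130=1.05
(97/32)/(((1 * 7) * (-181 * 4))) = -97/162176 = -0.00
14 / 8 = 7 / 4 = 1.75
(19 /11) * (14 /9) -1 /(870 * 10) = 771367 /287100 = 2.69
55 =55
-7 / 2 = -3.50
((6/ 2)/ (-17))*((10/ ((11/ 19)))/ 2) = -285/ 187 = -1.52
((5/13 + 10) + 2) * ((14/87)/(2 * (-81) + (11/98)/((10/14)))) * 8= -1262240/12813099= -0.10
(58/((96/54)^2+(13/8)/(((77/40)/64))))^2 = 32715042129/31803728896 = 1.03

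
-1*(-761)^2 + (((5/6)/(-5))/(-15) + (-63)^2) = -51763679/90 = -575151.99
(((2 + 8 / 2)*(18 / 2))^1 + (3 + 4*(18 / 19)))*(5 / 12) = 1925 / 76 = 25.33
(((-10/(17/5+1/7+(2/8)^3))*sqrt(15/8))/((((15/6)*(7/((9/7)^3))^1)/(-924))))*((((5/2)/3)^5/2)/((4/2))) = 43.38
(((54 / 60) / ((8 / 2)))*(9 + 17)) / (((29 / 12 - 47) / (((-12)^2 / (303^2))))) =-5616 / 27287675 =-0.00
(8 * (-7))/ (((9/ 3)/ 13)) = -728/ 3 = -242.67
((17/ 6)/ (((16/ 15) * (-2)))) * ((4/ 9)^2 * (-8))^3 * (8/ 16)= 1392640/ 531441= 2.62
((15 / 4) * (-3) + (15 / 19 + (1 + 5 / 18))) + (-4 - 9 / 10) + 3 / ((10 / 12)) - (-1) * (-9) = -66631 / 3420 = -19.48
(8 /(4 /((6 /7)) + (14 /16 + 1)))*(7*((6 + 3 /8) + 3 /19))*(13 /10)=1084356 /14915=72.70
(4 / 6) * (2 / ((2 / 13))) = 26 / 3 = 8.67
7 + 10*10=107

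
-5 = -5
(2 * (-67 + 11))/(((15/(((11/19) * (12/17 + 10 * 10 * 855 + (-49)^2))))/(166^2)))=-50730963266368/4845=-10470787051.88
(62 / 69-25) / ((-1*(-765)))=-1663 / 52785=-0.03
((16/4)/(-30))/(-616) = 1/4620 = 0.00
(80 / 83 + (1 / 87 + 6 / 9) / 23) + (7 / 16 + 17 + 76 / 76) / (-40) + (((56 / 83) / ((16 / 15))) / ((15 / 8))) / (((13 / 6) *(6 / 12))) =233195075 / 276362112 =0.84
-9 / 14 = -0.64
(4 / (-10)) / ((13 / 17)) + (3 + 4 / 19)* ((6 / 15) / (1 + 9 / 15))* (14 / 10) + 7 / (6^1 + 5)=67217 / 54340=1.24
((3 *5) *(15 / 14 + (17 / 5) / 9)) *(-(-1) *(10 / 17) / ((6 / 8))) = 18260 / 1071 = 17.05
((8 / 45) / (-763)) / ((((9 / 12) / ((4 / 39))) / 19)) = -2432 / 4017195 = -0.00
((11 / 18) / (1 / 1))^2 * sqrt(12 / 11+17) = 1.59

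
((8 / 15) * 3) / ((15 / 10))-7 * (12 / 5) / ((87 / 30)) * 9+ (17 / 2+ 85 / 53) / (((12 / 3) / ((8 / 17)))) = -1150043 / 23055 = -49.88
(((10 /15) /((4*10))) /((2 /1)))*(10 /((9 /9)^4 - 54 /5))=-5 /588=-0.01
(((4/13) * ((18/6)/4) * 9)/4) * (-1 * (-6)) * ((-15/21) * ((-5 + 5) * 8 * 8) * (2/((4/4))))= 0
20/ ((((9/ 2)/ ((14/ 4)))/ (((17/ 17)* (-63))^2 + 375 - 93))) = 198380/ 3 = 66126.67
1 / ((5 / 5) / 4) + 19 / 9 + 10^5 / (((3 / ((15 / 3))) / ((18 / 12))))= 2250055 / 9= 250006.11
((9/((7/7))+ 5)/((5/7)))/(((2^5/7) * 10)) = 343/800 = 0.43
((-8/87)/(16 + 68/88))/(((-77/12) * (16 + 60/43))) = 688/14007609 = 0.00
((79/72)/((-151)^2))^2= 6241/2695086955584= 0.00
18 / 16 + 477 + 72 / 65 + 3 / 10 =249357 / 520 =479.53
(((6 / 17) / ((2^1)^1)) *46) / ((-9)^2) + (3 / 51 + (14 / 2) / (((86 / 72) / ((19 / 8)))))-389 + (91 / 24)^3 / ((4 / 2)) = -347.67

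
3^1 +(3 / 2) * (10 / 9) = 14 / 3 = 4.67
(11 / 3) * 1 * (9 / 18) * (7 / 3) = 77 / 18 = 4.28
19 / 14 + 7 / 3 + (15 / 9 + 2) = 103 / 14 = 7.36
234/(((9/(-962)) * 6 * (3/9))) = -12506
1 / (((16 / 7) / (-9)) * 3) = -21 / 16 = -1.31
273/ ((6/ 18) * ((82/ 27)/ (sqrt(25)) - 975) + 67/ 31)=-3427515/ 4050698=-0.85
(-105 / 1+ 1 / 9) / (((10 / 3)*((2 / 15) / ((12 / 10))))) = -1416 / 5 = -283.20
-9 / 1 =-9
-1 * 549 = -549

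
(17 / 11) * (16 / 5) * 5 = 272 / 11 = 24.73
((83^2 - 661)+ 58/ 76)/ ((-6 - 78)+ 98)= 236693/ 532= 444.91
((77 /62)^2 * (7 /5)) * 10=41503 /1922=21.59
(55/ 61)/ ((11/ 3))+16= 991/ 61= 16.25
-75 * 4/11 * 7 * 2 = -4200/11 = -381.82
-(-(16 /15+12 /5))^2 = -2704 /225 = -12.02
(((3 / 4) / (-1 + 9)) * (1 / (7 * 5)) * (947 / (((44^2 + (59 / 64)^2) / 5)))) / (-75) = -121216 / 1388333975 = -0.00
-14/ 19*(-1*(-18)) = -252/ 19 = -13.26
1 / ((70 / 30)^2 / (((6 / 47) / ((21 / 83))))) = 1494 / 16121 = 0.09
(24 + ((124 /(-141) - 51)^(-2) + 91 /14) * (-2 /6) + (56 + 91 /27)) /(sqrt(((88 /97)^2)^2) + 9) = 8.27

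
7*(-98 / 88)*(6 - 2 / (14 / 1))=-2009 / 44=-45.66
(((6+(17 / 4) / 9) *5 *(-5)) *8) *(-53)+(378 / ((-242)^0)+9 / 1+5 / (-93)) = 19248908 / 279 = 68992.50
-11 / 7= -1.57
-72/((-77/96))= 6912/77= 89.77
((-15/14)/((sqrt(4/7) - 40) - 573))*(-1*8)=-12260/876793 - 40*sqrt(7)/6137551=-0.01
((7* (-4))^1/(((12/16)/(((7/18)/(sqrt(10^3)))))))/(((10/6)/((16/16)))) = -0.28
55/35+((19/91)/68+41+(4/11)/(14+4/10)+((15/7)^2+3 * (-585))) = -1707.81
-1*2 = -2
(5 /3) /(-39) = -0.04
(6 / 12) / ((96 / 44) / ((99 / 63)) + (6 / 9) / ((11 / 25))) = 363 / 2108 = 0.17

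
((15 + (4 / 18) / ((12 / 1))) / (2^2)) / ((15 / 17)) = 13787 / 3240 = 4.26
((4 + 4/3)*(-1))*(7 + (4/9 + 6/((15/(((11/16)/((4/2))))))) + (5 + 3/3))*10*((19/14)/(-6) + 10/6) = -169037/162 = -1043.44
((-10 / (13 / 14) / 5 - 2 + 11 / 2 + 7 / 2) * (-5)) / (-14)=45 / 26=1.73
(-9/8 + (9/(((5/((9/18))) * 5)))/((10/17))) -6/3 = -2.82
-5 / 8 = -0.62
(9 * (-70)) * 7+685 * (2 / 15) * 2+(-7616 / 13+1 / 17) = -3191099 / 663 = -4813.12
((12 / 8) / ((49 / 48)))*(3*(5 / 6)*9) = 1620 / 49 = 33.06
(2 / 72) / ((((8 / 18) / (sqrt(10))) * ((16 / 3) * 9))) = sqrt(10) / 768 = 0.00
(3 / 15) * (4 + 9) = 13 / 5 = 2.60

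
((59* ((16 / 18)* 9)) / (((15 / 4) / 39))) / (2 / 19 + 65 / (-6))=-2798016 / 6115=-457.57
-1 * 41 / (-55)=41 / 55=0.75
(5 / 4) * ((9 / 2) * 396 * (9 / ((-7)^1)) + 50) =-19610 / 7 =-2801.43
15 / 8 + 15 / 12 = 25 / 8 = 3.12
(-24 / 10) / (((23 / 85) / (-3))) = 612 / 23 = 26.61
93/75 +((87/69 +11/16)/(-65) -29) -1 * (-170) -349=-24732081/119600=-206.79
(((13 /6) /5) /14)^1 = 13 /420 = 0.03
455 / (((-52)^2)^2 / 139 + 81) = 1807 / 209225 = 0.01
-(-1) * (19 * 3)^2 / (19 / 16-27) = -51984 / 413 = -125.87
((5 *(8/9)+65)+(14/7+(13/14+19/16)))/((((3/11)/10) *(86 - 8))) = 34.58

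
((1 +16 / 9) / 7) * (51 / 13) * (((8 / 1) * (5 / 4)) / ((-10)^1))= -425 / 273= -1.56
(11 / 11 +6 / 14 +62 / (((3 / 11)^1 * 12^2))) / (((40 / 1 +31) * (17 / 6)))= 0.01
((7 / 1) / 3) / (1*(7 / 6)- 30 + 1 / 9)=-42 / 517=-0.08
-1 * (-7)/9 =7/9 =0.78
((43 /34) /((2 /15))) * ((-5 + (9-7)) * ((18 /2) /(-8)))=17415 /544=32.01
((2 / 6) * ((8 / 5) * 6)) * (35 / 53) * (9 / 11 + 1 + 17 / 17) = 3472 / 583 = 5.96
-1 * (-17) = 17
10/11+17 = 197/11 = 17.91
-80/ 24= -10/ 3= -3.33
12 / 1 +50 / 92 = 12.54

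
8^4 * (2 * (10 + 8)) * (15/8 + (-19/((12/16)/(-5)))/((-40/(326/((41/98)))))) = -14906591232/41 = -363575395.90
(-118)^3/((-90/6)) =109535.47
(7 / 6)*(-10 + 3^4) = 497 / 6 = 82.83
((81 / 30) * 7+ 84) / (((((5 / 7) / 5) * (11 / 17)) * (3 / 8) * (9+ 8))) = 9604 / 55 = 174.62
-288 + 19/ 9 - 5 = -2618/ 9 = -290.89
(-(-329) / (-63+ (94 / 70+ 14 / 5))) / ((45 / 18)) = -2303 / 1030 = -2.24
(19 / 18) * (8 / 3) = 76 / 27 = 2.81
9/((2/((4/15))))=6/5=1.20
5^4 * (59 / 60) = 614.58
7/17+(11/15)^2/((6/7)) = 23849/22950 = 1.04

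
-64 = -64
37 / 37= 1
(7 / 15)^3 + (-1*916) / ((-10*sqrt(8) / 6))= 343 / 3375 + 687*sqrt(2) / 5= 194.41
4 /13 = 0.31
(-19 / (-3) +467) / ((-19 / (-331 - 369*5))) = 3089920 / 57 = 54209.12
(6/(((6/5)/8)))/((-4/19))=-190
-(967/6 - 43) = -709/6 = -118.17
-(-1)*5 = 5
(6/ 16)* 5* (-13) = -195/ 8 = -24.38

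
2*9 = 18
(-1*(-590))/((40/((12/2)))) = 177/2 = 88.50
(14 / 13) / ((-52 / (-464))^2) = 188384 / 2197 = 85.75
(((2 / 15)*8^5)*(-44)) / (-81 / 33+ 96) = -31719424 / 15435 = -2055.03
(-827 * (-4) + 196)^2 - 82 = 12277934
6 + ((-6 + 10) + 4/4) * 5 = 31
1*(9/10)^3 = 729/1000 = 0.73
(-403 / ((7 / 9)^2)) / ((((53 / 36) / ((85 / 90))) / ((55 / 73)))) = -61042410 / 189581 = -321.99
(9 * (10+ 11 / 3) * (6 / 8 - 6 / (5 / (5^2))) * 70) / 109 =-2310.48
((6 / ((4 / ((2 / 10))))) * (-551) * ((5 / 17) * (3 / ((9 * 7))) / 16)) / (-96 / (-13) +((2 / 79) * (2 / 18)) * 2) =-5092893 / 260116864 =-0.02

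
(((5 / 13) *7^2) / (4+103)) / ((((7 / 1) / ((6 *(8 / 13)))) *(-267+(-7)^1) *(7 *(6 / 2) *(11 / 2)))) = -80 / 27251081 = -0.00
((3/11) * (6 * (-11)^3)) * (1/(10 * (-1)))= 217.80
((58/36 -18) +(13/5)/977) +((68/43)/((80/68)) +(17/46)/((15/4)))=-1299527363/86962770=-14.94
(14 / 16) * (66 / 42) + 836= 6699 / 8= 837.38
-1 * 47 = -47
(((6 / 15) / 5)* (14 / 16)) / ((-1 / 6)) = -21 / 50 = -0.42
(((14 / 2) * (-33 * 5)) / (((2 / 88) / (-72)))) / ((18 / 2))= 406560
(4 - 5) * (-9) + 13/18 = 175/18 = 9.72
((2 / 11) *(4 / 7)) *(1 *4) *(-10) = -320 / 77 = -4.16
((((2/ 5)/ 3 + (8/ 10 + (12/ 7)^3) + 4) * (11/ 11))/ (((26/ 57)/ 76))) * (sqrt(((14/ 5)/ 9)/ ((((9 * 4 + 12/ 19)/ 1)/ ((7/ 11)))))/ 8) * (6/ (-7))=-9260011 * sqrt(90915)/ 213363150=-13.09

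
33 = 33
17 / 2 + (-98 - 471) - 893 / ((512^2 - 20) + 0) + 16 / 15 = -115769839 / 206940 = -559.44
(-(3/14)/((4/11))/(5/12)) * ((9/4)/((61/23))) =-20493/17080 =-1.20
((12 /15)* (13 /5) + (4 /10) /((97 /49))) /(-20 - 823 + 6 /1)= -5534 /2029725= -0.00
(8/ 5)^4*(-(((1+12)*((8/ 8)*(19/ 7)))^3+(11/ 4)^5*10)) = -63933157128/ 214375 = -298230.47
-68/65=-1.05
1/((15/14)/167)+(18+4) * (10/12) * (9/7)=18841/105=179.44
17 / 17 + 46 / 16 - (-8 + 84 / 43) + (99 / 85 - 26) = -436079 / 29240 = -14.91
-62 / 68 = -31 / 34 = -0.91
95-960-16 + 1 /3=-2642 /3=-880.67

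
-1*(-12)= 12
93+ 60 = 153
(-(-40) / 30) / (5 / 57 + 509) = 38 / 14509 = 0.00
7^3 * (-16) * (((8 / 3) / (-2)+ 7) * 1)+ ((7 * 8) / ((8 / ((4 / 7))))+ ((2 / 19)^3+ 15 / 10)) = -1279608133 / 41154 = -31093.17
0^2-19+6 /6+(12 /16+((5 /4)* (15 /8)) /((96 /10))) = -8707 /512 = -17.01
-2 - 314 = -316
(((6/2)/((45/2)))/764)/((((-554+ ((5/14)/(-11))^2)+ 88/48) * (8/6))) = -0.00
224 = 224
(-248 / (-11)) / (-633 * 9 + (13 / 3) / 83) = -15438 / 3900985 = -0.00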